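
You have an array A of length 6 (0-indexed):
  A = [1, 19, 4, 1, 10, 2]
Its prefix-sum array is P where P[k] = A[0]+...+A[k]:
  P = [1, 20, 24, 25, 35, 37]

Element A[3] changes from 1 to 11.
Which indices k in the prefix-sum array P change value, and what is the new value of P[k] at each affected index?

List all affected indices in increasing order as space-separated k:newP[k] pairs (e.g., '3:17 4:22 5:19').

P[k] = A[0] + ... + A[k]
P[k] includes A[3] iff k >= 3
Affected indices: 3, 4, ..., 5; delta = 10
  P[3]: 25 + 10 = 35
  P[4]: 35 + 10 = 45
  P[5]: 37 + 10 = 47

Answer: 3:35 4:45 5:47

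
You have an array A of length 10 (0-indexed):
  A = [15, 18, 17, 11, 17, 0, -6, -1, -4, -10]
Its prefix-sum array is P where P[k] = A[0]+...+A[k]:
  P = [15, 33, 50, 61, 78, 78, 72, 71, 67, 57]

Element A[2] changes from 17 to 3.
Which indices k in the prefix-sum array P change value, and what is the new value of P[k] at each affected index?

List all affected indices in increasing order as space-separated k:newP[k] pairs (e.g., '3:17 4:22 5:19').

P[k] = A[0] + ... + A[k]
P[k] includes A[2] iff k >= 2
Affected indices: 2, 3, ..., 9; delta = -14
  P[2]: 50 + -14 = 36
  P[3]: 61 + -14 = 47
  P[4]: 78 + -14 = 64
  P[5]: 78 + -14 = 64
  P[6]: 72 + -14 = 58
  P[7]: 71 + -14 = 57
  P[8]: 67 + -14 = 53
  P[9]: 57 + -14 = 43

Answer: 2:36 3:47 4:64 5:64 6:58 7:57 8:53 9:43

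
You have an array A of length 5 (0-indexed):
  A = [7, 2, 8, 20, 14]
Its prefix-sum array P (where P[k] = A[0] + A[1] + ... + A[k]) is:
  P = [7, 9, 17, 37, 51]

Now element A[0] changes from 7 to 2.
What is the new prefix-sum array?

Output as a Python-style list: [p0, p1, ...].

Answer: [2, 4, 12, 32, 46]

Derivation:
Change: A[0] 7 -> 2, delta = -5
P[k] for k < 0: unchanged (A[0] not included)
P[k] for k >= 0: shift by delta = -5
  P[0] = 7 + -5 = 2
  P[1] = 9 + -5 = 4
  P[2] = 17 + -5 = 12
  P[3] = 37 + -5 = 32
  P[4] = 51 + -5 = 46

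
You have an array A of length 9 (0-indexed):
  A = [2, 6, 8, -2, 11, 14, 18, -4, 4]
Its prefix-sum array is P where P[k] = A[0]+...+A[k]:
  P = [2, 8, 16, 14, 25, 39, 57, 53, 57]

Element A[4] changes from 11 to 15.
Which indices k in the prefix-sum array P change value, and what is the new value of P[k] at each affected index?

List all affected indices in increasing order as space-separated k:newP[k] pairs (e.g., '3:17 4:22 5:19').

P[k] = A[0] + ... + A[k]
P[k] includes A[4] iff k >= 4
Affected indices: 4, 5, ..., 8; delta = 4
  P[4]: 25 + 4 = 29
  P[5]: 39 + 4 = 43
  P[6]: 57 + 4 = 61
  P[7]: 53 + 4 = 57
  P[8]: 57 + 4 = 61

Answer: 4:29 5:43 6:61 7:57 8:61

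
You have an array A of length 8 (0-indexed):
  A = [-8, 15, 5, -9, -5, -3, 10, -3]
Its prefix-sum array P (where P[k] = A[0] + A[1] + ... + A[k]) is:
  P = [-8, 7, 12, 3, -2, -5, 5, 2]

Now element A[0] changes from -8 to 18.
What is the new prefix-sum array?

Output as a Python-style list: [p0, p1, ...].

Change: A[0] -8 -> 18, delta = 26
P[k] for k < 0: unchanged (A[0] not included)
P[k] for k >= 0: shift by delta = 26
  P[0] = -8 + 26 = 18
  P[1] = 7 + 26 = 33
  P[2] = 12 + 26 = 38
  P[3] = 3 + 26 = 29
  P[4] = -2 + 26 = 24
  P[5] = -5 + 26 = 21
  P[6] = 5 + 26 = 31
  P[7] = 2 + 26 = 28

Answer: [18, 33, 38, 29, 24, 21, 31, 28]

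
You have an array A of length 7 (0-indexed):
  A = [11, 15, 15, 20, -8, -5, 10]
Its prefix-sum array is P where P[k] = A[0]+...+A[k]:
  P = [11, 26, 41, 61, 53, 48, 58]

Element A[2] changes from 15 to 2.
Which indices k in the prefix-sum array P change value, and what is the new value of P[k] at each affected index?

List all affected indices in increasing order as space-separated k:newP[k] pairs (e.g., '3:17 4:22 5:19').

Answer: 2:28 3:48 4:40 5:35 6:45

Derivation:
P[k] = A[0] + ... + A[k]
P[k] includes A[2] iff k >= 2
Affected indices: 2, 3, ..., 6; delta = -13
  P[2]: 41 + -13 = 28
  P[3]: 61 + -13 = 48
  P[4]: 53 + -13 = 40
  P[5]: 48 + -13 = 35
  P[6]: 58 + -13 = 45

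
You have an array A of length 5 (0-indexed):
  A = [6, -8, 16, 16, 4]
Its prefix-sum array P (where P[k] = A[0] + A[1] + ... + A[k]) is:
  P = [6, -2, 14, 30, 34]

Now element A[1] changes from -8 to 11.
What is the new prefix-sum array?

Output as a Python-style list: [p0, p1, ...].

Change: A[1] -8 -> 11, delta = 19
P[k] for k < 1: unchanged (A[1] not included)
P[k] for k >= 1: shift by delta = 19
  P[0] = 6 + 0 = 6
  P[1] = -2 + 19 = 17
  P[2] = 14 + 19 = 33
  P[3] = 30 + 19 = 49
  P[4] = 34 + 19 = 53

Answer: [6, 17, 33, 49, 53]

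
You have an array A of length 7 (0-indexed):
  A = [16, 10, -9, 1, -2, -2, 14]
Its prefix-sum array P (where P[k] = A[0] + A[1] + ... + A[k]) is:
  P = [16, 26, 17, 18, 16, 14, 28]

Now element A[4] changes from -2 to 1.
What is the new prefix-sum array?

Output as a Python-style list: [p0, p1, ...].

Answer: [16, 26, 17, 18, 19, 17, 31]

Derivation:
Change: A[4] -2 -> 1, delta = 3
P[k] for k < 4: unchanged (A[4] not included)
P[k] for k >= 4: shift by delta = 3
  P[0] = 16 + 0 = 16
  P[1] = 26 + 0 = 26
  P[2] = 17 + 0 = 17
  P[3] = 18 + 0 = 18
  P[4] = 16 + 3 = 19
  P[5] = 14 + 3 = 17
  P[6] = 28 + 3 = 31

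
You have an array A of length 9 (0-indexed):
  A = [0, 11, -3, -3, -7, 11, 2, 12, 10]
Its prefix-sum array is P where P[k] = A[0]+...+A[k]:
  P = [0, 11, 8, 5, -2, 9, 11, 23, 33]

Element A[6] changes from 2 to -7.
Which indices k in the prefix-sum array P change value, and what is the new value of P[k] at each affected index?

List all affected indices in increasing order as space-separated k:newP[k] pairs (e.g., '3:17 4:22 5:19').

Answer: 6:2 7:14 8:24

Derivation:
P[k] = A[0] + ... + A[k]
P[k] includes A[6] iff k >= 6
Affected indices: 6, 7, ..., 8; delta = -9
  P[6]: 11 + -9 = 2
  P[7]: 23 + -9 = 14
  P[8]: 33 + -9 = 24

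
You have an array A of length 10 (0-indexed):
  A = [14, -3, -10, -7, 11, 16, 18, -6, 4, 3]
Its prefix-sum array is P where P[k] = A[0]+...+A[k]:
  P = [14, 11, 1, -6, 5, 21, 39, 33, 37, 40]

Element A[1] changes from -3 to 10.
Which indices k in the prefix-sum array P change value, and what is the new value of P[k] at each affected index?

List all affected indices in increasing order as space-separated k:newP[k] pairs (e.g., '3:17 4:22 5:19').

P[k] = A[0] + ... + A[k]
P[k] includes A[1] iff k >= 1
Affected indices: 1, 2, ..., 9; delta = 13
  P[1]: 11 + 13 = 24
  P[2]: 1 + 13 = 14
  P[3]: -6 + 13 = 7
  P[4]: 5 + 13 = 18
  P[5]: 21 + 13 = 34
  P[6]: 39 + 13 = 52
  P[7]: 33 + 13 = 46
  P[8]: 37 + 13 = 50
  P[9]: 40 + 13 = 53

Answer: 1:24 2:14 3:7 4:18 5:34 6:52 7:46 8:50 9:53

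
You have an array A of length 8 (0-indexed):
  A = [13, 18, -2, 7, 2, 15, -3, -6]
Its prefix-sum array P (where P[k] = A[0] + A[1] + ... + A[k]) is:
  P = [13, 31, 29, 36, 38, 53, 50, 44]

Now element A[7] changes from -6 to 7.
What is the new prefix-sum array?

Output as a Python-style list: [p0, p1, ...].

Change: A[7] -6 -> 7, delta = 13
P[k] for k < 7: unchanged (A[7] not included)
P[k] for k >= 7: shift by delta = 13
  P[0] = 13 + 0 = 13
  P[1] = 31 + 0 = 31
  P[2] = 29 + 0 = 29
  P[3] = 36 + 0 = 36
  P[4] = 38 + 0 = 38
  P[5] = 53 + 0 = 53
  P[6] = 50 + 0 = 50
  P[7] = 44 + 13 = 57

Answer: [13, 31, 29, 36, 38, 53, 50, 57]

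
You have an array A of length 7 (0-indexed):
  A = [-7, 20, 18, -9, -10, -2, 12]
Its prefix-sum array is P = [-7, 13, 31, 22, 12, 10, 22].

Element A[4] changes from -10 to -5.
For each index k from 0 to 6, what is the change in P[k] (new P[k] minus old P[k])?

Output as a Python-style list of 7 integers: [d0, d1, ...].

Element change: A[4] -10 -> -5, delta = 5
For k < 4: P[k] unchanged, delta_P[k] = 0
For k >= 4: P[k] shifts by exactly 5
Delta array: [0, 0, 0, 0, 5, 5, 5]

Answer: [0, 0, 0, 0, 5, 5, 5]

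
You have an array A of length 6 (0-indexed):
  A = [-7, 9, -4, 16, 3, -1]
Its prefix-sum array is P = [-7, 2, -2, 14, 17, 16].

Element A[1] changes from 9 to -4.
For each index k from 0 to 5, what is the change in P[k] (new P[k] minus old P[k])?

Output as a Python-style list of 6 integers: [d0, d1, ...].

Answer: [0, -13, -13, -13, -13, -13]

Derivation:
Element change: A[1] 9 -> -4, delta = -13
For k < 1: P[k] unchanged, delta_P[k] = 0
For k >= 1: P[k] shifts by exactly -13
Delta array: [0, -13, -13, -13, -13, -13]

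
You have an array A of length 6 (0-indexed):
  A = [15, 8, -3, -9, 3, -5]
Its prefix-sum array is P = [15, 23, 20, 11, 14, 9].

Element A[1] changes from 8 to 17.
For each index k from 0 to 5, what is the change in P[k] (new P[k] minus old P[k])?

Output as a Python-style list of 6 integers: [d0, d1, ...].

Element change: A[1] 8 -> 17, delta = 9
For k < 1: P[k] unchanged, delta_P[k] = 0
For k >= 1: P[k] shifts by exactly 9
Delta array: [0, 9, 9, 9, 9, 9]

Answer: [0, 9, 9, 9, 9, 9]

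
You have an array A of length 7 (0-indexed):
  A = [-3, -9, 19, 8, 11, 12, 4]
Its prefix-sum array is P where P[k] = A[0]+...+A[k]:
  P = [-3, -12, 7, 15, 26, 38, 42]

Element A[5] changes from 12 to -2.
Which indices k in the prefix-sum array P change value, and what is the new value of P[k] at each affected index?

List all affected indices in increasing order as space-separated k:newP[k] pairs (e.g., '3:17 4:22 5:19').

P[k] = A[0] + ... + A[k]
P[k] includes A[5] iff k >= 5
Affected indices: 5, 6, ..., 6; delta = -14
  P[5]: 38 + -14 = 24
  P[6]: 42 + -14 = 28

Answer: 5:24 6:28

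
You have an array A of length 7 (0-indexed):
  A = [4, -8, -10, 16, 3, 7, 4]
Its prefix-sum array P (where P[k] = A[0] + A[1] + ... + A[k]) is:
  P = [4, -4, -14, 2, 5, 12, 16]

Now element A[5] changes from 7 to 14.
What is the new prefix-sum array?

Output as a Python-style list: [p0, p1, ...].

Change: A[5] 7 -> 14, delta = 7
P[k] for k < 5: unchanged (A[5] not included)
P[k] for k >= 5: shift by delta = 7
  P[0] = 4 + 0 = 4
  P[1] = -4 + 0 = -4
  P[2] = -14 + 0 = -14
  P[3] = 2 + 0 = 2
  P[4] = 5 + 0 = 5
  P[5] = 12 + 7 = 19
  P[6] = 16 + 7 = 23

Answer: [4, -4, -14, 2, 5, 19, 23]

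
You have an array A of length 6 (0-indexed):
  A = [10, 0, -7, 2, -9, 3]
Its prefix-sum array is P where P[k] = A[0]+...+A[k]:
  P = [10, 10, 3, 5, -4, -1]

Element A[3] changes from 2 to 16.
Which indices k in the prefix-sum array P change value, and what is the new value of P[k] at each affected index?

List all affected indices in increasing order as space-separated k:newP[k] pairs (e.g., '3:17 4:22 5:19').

P[k] = A[0] + ... + A[k]
P[k] includes A[3] iff k >= 3
Affected indices: 3, 4, ..., 5; delta = 14
  P[3]: 5 + 14 = 19
  P[4]: -4 + 14 = 10
  P[5]: -1 + 14 = 13

Answer: 3:19 4:10 5:13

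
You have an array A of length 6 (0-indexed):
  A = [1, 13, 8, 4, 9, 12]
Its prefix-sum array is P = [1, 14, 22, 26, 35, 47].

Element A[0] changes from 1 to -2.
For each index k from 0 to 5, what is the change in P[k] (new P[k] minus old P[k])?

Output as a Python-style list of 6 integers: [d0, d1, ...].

Element change: A[0] 1 -> -2, delta = -3
For k < 0: P[k] unchanged, delta_P[k] = 0
For k >= 0: P[k] shifts by exactly -3
Delta array: [-3, -3, -3, -3, -3, -3]

Answer: [-3, -3, -3, -3, -3, -3]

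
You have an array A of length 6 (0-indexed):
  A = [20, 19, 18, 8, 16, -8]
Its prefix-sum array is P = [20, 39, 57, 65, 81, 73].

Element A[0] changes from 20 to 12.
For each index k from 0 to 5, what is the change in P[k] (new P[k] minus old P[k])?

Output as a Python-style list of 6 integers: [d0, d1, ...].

Element change: A[0] 20 -> 12, delta = -8
For k < 0: P[k] unchanged, delta_P[k] = 0
For k >= 0: P[k] shifts by exactly -8
Delta array: [-8, -8, -8, -8, -8, -8]

Answer: [-8, -8, -8, -8, -8, -8]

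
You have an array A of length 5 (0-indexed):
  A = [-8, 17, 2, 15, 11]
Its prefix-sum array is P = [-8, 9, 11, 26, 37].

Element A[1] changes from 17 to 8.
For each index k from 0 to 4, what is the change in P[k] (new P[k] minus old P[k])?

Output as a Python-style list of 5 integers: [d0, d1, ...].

Element change: A[1] 17 -> 8, delta = -9
For k < 1: P[k] unchanged, delta_P[k] = 0
For k >= 1: P[k] shifts by exactly -9
Delta array: [0, -9, -9, -9, -9]

Answer: [0, -9, -9, -9, -9]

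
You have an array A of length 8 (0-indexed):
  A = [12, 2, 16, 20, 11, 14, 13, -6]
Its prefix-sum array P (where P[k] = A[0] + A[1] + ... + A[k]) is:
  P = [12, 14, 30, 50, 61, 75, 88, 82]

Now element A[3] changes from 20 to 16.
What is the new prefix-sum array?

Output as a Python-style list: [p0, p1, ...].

Change: A[3] 20 -> 16, delta = -4
P[k] for k < 3: unchanged (A[3] not included)
P[k] for k >= 3: shift by delta = -4
  P[0] = 12 + 0 = 12
  P[1] = 14 + 0 = 14
  P[2] = 30 + 0 = 30
  P[3] = 50 + -4 = 46
  P[4] = 61 + -4 = 57
  P[5] = 75 + -4 = 71
  P[6] = 88 + -4 = 84
  P[7] = 82 + -4 = 78

Answer: [12, 14, 30, 46, 57, 71, 84, 78]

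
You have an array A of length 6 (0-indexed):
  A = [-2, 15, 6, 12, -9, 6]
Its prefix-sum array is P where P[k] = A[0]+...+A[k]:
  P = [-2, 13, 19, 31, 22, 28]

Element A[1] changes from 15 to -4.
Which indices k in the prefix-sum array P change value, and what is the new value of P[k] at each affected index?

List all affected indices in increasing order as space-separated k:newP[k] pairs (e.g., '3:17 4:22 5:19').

P[k] = A[0] + ... + A[k]
P[k] includes A[1] iff k >= 1
Affected indices: 1, 2, ..., 5; delta = -19
  P[1]: 13 + -19 = -6
  P[2]: 19 + -19 = 0
  P[3]: 31 + -19 = 12
  P[4]: 22 + -19 = 3
  P[5]: 28 + -19 = 9

Answer: 1:-6 2:0 3:12 4:3 5:9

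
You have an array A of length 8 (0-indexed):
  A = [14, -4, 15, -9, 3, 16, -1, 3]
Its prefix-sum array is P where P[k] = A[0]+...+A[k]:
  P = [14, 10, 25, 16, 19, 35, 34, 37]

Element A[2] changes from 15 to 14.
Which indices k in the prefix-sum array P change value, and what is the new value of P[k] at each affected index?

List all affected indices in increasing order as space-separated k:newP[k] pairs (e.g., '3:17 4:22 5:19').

P[k] = A[0] + ... + A[k]
P[k] includes A[2] iff k >= 2
Affected indices: 2, 3, ..., 7; delta = -1
  P[2]: 25 + -1 = 24
  P[3]: 16 + -1 = 15
  P[4]: 19 + -1 = 18
  P[5]: 35 + -1 = 34
  P[6]: 34 + -1 = 33
  P[7]: 37 + -1 = 36

Answer: 2:24 3:15 4:18 5:34 6:33 7:36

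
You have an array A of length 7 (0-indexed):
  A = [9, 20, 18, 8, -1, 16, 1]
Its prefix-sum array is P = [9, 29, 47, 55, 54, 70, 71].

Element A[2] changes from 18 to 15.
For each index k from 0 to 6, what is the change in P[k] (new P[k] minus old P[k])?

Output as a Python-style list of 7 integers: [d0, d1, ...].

Answer: [0, 0, -3, -3, -3, -3, -3]

Derivation:
Element change: A[2] 18 -> 15, delta = -3
For k < 2: P[k] unchanged, delta_P[k] = 0
For k >= 2: P[k] shifts by exactly -3
Delta array: [0, 0, -3, -3, -3, -3, -3]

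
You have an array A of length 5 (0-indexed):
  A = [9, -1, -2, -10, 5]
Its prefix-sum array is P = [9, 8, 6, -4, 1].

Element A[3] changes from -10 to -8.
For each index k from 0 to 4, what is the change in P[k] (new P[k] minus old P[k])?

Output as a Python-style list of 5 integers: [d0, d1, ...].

Answer: [0, 0, 0, 2, 2]

Derivation:
Element change: A[3] -10 -> -8, delta = 2
For k < 3: P[k] unchanged, delta_P[k] = 0
For k >= 3: P[k] shifts by exactly 2
Delta array: [0, 0, 0, 2, 2]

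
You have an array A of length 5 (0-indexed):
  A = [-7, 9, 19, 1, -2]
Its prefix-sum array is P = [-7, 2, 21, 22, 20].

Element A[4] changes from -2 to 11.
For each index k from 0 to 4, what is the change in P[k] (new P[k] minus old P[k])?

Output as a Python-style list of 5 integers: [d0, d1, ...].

Element change: A[4] -2 -> 11, delta = 13
For k < 4: P[k] unchanged, delta_P[k] = 0
For k >= 4: P[k] shifts by exactly 13
Delta array: [0, 0, 0, 0, 13]

Answer: [0, 0, 0, 0, 13]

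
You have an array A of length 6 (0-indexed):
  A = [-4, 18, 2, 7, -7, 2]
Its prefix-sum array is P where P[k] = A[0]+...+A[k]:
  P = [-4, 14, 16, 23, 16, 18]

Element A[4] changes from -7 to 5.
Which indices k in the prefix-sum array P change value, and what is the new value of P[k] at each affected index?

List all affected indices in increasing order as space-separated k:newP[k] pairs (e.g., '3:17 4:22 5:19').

P[k] = A[0] + ... + A[k]
P[k] includes A[4] iff k >= 4
Affected indices: 4, 5, ..., 5; delta = 12
  P[4]: 16 + 12 = 28
  P[5]: 18 + 12 = 30

Answer: 4:28 5:30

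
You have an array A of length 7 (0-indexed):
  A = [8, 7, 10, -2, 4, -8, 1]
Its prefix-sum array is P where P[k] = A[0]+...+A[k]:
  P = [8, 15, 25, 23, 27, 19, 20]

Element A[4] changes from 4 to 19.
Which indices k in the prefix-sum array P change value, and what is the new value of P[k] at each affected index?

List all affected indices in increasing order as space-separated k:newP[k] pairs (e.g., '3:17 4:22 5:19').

P[k] = A[0] + ... + A[k]
P[k] includes A[4] iff k >= 4
Affected indices: 4, 5, ..., 6; delta = 15
  P[4]: 27 + 15 = 42
  P[5]: 19 + 15 = 34
  P[6]: 20 + 15 = 35

Answer: 4:42 5:34 6:35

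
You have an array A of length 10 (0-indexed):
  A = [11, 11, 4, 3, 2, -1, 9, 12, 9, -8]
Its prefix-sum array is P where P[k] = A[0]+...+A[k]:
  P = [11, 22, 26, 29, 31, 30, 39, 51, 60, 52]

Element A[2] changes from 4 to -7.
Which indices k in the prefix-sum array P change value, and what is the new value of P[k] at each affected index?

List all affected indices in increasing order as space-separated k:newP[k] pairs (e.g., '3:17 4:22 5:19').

P[k] = A[0] + ... + A[k]
P[k] includes A[2] iff k >= 2
Affected indices: 2, 3, ..., 9; delta = -11
  P[2]: 26 + -11 = 15
  P[3]: 29 + -11 = 18
  P[4]: 31 + -11 = 20
  P[5]: 30 + -11 = 19
  P[6]: 39 + -11 = 28
  P[7]: 51 + -11 = 40
  P[8]: 60 + -11 = 49
  P[9]: 52 + -11 = 41

Answer: 2:15 3:18 4:20 5:19 6:28 7:40 8:49 9:41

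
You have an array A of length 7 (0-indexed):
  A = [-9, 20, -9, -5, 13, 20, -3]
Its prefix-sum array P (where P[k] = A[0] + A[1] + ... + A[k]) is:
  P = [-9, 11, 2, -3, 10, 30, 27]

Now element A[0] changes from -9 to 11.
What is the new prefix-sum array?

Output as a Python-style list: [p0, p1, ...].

Answer: [11, 31, 22, 17, 30, 50, 47]

Derivation:
Change: A[0] -9 -> 11, delta = 20
P[k] for k < 0: unchanged (A[0] not included)
P[k] for k >= 0: shift by delta = 20
  P[0] = -9 + 20 = 11
  P[1] = 11 + 20 = 31
  P[2] = 2 + 20 = 22
  P[3] = -3 + 20 = 17
  P[4] = 10 + 20 = 30
  P[5] = 30 + 20 = 50
  P[6] = 27 + 20 = 47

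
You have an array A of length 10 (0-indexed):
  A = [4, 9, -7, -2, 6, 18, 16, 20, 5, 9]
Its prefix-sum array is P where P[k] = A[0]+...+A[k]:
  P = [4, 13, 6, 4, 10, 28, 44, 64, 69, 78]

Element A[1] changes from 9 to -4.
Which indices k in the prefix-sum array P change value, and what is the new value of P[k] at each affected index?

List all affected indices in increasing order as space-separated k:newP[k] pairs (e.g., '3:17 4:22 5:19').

P[k] = A[0] + ... + A[k]
P[k] includes A[1] iff k >= 1
Affected indices: 1, 2, ..., 9; delta = -13
  P[1]: 13 + -13 = 0
  P[2]: 6 + -13 = -7
  P[3]: 4 + -13 = -9
  P[4]: 10 + -13 = -3
  P[5]: 28 + -13 = 15
  P[6]: 44 + -13 = 31
  P[7]: 64 + -13 = 51
  P[8]: 69 + -13 = 56
  P[9]: 78 + -13 = 65

Answer: 1:0 2:-7 3:-9 4:-3 5:15 6:31 7:51 8:56 9:65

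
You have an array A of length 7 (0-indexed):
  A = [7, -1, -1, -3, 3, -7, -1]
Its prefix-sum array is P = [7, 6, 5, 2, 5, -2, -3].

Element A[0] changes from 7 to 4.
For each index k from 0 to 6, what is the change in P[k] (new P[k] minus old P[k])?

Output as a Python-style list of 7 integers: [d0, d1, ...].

Element change: A[0] 7 -> 4, delta = -3
For k < 0: P[k] unchanged, delta_P[k] = 0
For k >= 0: P[k] shifts by exactly -3
Delta array: [-3, -3, -3, -3, -3, -3, -3]

Answer: [-3, -3, -3, -3, -3, -3, -3]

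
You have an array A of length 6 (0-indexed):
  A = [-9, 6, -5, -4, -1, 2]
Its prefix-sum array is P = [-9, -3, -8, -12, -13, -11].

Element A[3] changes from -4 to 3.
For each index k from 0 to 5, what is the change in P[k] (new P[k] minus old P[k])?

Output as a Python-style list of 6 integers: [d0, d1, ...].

Element change: A[3] -4 -> 3, delta = 7
For k < 3: P[k] unchanged, delta_P[k] = 0
For k >= 3: P[k] shifts by exactly 7
Delta array: [0, 0, 0, 7, 7, 7]

Answer: [0, 0, 0, 7, 7, 7]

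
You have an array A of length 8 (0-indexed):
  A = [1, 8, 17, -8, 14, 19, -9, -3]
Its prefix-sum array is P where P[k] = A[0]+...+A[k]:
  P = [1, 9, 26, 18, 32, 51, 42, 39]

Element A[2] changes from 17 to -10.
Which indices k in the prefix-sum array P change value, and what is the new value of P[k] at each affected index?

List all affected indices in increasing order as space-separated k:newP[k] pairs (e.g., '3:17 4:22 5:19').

P[k] = A[0] + ... + A[k]
P[k] includes A[2] iff k >= 2
Affected indices: 2, 3, ..., 7; delta = -27
  P[2]: 26 + -27 = -1
  P[3]: 18 + -27 = -9
  P[4]: 32 + -27 = 5
  P[5]: 51 + -27 = 24
  P[6]: 42 + -27 = 15
  P[7]: 39 + -27 = 12

Answer: 2:-1 3:-9 4:5 5:24 6:15 7:12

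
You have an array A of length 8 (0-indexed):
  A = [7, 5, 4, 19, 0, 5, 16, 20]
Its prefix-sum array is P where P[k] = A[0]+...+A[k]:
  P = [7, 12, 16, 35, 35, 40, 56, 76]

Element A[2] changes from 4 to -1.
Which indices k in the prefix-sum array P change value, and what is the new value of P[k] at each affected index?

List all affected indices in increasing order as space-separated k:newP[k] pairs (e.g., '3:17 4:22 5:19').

P[k] = A[0] + ... + A[k]
P[k] includes A[2] iff k >= 2
Affected indices: 2, 3, ..., 7; delta = -5
  P[2]: 16 + -5 = 11
  P[3]: 35 + -5 = 30
  P[4]: 35 + -5 = 30
  P[5]: 40 + -5 = 35
  P[6]: 56 + -5 = 51
  P[7]: 76 + -5 = 71

Answer: 2:11 3:30 4:30 5:35 6:51 7:71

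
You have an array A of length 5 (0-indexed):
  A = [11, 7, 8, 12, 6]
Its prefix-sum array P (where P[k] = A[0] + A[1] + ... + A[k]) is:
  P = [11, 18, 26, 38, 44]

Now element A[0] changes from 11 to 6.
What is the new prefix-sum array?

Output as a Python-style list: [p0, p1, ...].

Change: A[0] 11 -> 6, delta = -5
P[k] for k < 0: unchanged (A[0] not included)
P[k] for k >= 0: shift by delta = -5
  P[0] = 11 + -5 = 6
  P[1] = 18 + -5 = 13
  P[2] = 26 + -5 = 21
  P[3] = 38 + -5 = 33
  P[4] = 44 + -5 = 39

Answer: [6, 13, 21, 33, 39]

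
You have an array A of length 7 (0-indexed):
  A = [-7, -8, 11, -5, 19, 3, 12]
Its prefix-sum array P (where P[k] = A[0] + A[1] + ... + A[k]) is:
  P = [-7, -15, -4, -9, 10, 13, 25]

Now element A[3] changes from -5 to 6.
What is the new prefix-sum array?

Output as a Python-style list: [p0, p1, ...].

Answer: [-7, -15, -4, 2, 21, 24, 36]

Derivation:
Change: A[3] -5 -> 6, delta = 11
P[k] for k < 3: unchanged (A[3] not included)
P[k] for k >= 3: shift by delta = 11
  P[0] = -7 + 0 = -7
  P[1] = -15 + 0 = -15
  P[2] = -4 + 0 = -4
  P[3] = -9 + 11 = 2
  P[4] = 10 + 11 = 21
  P[5] = 13 + 11 = 24
  P[6] = 25 + 11 = 36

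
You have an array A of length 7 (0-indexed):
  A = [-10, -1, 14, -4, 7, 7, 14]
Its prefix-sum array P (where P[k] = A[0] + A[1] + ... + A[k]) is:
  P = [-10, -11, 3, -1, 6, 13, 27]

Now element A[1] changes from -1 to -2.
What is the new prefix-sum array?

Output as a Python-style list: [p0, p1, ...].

Change: A[1] -1 -> -2, delta = -1
P[k] for k < 1: unchanged (A[1] not included)
P[k] for k >= 1: shift by delta = -1
  P[0] = -10 + 0 = -10
  P[1] = -11 + -1 = -12
  P[2] = 3 + -1 = 2
  P[3] = -1 + -1 = -2
  P[4] = 6 + -1 = 5
  P[5] = 13 + -1 = 12
  P[6] = 27 + -1 = 26

Answer: [-10, -12, 2, -2, 5, 12, 26]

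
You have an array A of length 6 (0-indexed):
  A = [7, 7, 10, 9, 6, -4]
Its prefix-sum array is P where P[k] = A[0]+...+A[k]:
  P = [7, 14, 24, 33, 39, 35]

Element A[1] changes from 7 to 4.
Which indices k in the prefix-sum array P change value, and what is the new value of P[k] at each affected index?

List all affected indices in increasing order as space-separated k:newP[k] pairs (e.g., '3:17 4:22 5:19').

P[k] = A[0] + ... + A[k]
P[k] includes A[1] iff k >= 1
Affected indices: 1, 2, ..., 5; delta = -3
  P[1]: 14 + -3 = 11
  P[2]: 24 + -3 = 21
  P[3]: 33 + -3 = 30
  P[4]: 39 + -3 = 36
  P[5]: 35 + -3 = 32

Answer: 1:11 2:21 3:30 4:36 5:32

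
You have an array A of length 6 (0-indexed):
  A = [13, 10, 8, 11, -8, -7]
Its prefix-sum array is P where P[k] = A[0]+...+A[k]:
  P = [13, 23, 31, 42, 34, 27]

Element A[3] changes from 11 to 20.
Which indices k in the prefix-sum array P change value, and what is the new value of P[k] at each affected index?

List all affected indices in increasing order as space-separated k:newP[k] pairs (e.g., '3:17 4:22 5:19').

Answer: 3:51 4:43 5:36

Derivation:
P[k] = A[0] + ... + A[k]
P[k] includes A[3] iff k >= 3
Affected indices: 3, 4, ..., 5; delta = 9
  P[3]: 42 + 9 = 51
  P[4]: 34 + 9 = 43
  P[5]: 27 + 9 = 36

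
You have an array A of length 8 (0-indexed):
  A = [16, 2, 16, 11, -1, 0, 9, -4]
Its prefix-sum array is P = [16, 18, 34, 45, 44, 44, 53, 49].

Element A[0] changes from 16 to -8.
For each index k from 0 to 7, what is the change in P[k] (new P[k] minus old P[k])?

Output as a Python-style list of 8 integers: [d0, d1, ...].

Answer: [-24, -24, -24, -24, -24, -24, -24, -24]

Derivation:
Element change: A[0] 16 -> -8, delta = -24
For k < 0: P[k] unchanged, delta_P[k] = 0
For k >= 0: P[k] shifts by exactly -24
Delta array: [-24, -24, -24, -24, -24, -24, -24, -24]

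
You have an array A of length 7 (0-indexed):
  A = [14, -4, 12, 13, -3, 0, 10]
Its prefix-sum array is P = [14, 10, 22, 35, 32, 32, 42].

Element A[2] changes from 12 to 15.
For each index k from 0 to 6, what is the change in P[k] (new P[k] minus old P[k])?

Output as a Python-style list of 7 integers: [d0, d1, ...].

Answer: [0, 0, 3, 3, 3, 3, 3]

Derivation:
Element change: A[2] 12 -> 15, delta = 3
For k < 2: P[k] unchanged, delta_P[k] = 0
For k >= 2: P[k] shifts by exactly 3
Delta array: [0, 0, 3, 3, 3, 3, 3]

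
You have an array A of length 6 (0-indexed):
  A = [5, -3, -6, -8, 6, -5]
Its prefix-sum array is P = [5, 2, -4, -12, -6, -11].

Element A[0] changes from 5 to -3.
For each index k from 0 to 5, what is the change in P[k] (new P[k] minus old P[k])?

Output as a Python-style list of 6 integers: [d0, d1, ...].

Element change: A[0] 5 -> -3, delta = -8
For k < 0: P[k] unchanged, delta_P[k] = 0
For k >= 0: P[k] shifts by exactly -8
Delta array: [-8, -8, -8, -8, -8, -8]

Answer: [-8, -8, -8, -8, -8, -8]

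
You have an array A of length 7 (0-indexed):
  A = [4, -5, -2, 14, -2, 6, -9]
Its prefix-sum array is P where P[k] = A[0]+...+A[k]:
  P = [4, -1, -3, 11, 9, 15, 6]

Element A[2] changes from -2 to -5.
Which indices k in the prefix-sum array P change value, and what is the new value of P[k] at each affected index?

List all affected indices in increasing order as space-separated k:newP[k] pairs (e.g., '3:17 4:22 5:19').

Answer: 2:-6 3:8 4:6 5:12 6:3

Derivation:
P[k] = A[0] + ... + A[k]
P[k] includes A[2] iff k >= 2
Affected indices: 2, 3, ..., 6; delta = -3
  P[2]: -3 + -3 = -6
  P[3]: 11 + -3 = 8
  P[4]: 9 + -3 = 6
  P[5]: 15 + -3 = 12
  P[6]: 6 + -3 = 3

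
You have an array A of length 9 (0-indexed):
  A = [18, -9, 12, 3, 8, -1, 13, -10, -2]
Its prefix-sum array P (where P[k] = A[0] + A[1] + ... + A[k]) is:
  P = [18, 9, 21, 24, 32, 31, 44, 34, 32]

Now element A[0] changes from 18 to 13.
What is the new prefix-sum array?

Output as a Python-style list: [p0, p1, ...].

Answer: [13, 4, 16, 19, 27, 26, 39, 29, 27]

Derivation:
Change: A[0] 18 -> 13, delta = -5
P[k] for k < 0: unchanged (A[0] not included)
P[k] for k >= 0: shift by delta = -5
  P[0] = 18 + -5 = 13
  P[1] = 9 + -5 = 4
  P[2] = 21 + -5 = 16
  P[3] = 24 + -5 = 19
  P[4] = 32 + -5 = 27
  P[5] = 31 + -5 = 26
  P[6] = 44 + -5 = 39
  P[7] = 34 + -5 = 29
  P[8] = 32 + -5 = 27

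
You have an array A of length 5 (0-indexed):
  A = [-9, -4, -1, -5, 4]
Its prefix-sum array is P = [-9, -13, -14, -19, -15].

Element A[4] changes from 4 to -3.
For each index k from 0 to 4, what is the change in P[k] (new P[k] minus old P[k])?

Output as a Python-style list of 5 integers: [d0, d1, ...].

Element change: A[4] 4 -> -3, delta = -7
For k < 4: P[k] unchanged, delta_P[k] = 0
For k >= 4: P[k] shifts by exactly -7
Delta array: [0, 0, 0, 0, -7]

Answer: [0, 0, 0, 0, -7]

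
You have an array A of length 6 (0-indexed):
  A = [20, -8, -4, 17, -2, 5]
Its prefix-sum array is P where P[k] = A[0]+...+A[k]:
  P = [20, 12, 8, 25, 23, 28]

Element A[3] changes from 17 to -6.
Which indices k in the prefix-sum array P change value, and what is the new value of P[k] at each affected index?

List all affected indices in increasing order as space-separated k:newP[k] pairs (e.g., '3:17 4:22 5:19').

P[k] = A[0] + ... + A[k]
P[k] includes A[3] iff k >= 3
Affected indices: 3, 4, ..., 5; delta = -23
  P[3]: 25 + -23 = 2
  P[4]: 23 + -23 = 0
  P[5]: 28 + -23 = 5

Answer: 3:2 4:0 5:5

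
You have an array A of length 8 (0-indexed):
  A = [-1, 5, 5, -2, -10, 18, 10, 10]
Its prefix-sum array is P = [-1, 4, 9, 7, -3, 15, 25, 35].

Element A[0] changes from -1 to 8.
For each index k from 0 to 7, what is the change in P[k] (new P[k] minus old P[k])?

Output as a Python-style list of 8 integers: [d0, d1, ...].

Element change: A[0] -1 -> 8, delta = 9
For k < 0: P[k] unchanged, delta_P[k] = 0
For k >= 0: P[k] shifts by exactly 9
Delta array: [9, 9, 9, 9, 9, 9, 9, 9]

Answer: [9, 9, 9, 9, 9, 9, 9, 9]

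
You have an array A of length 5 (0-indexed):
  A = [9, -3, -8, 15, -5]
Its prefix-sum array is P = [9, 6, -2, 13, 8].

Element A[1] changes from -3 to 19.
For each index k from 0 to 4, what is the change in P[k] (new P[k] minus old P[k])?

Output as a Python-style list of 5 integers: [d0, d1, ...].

Answer: [0, 22, 22, 22, 22]

Derivation:
Element change: A[1] -3 -> 19, delta = 22
For k < 1: P[k] unchanged, delta_P[k] = 0
For k >= 1: P[k] shifts by exactly 22
Delta array: [0, 22, 22, 22, 22]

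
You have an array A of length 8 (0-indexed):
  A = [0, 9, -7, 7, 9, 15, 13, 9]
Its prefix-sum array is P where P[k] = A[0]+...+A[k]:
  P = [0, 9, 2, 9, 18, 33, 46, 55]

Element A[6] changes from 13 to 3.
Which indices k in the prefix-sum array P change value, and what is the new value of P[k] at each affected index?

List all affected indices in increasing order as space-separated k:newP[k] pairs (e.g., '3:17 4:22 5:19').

Answer: 6:36 7:45

Derivation:
P[k] = A[0] + ... + A[k]
P[k] includes A[6] iff k >= 6
Affected indices: 6, 7, ..., 7; delta = -10
  P[6]: 46 + -10 = 36
  P[7]: 55 + -10 = 45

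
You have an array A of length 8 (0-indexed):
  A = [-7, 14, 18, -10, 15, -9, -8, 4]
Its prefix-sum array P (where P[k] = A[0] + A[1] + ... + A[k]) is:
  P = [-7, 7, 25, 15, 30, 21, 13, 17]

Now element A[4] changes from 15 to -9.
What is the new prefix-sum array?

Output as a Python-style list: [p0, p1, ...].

Change: A[4] 15 -> -9, delta = -24
P[k] for k < 4: unchanged (A[4] not included)
P[k] for k >= 4: shift by delta = -24
  P[0] = -7 + 0 = -7
  P[1] = 7 + 0 = 7
  P[2] = 25 + 0 = 25
  P[3] = 15 + 0 = 15
  P[4] = 30 + -24 = 6
  P[5] = 21 + -24 = -3
  P[6] = 13 + -24 = -11
  P[7] = 17 + -24 = -7

Answer: [-7, 7, 25, 15, 6, -3, -11, -7]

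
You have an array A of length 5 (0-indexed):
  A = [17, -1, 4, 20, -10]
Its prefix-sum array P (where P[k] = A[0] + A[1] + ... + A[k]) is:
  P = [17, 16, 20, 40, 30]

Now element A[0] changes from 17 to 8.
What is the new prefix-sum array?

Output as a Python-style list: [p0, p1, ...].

Answer: [8, 7, 11, 31, 21]

Derivation:
Change: A[0] 17 -> 8, delta = -9
P[k] for k < 0: unchanged (A[0] not included)
P[k] for k >= 0: shift by delta = -9
  P[0] = 17 + -9 = 8
  P[1] = 16 + -9 = 7
  P[2] = 20 + -9 = 11
  P[3] = 40 + -9 = 31
  P[4] = 30 + -9 = 21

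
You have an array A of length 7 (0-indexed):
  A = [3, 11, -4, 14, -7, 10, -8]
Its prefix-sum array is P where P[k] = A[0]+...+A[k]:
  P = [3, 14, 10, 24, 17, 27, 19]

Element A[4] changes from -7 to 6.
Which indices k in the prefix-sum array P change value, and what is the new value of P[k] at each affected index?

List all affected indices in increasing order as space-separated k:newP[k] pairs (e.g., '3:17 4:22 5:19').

Answer: 4:30 5:40 6:32

Derivation:
P[k] = A[0] + ... + A[k]
P[k] includes A[4] iff k >= 4
Affected indices: 4, 5, ..., 6; delta = 13
  P[4]: 17 + 13 = 30
  P[5]: 27 + 13 = 40
  P[6]: 19 + 13 = 32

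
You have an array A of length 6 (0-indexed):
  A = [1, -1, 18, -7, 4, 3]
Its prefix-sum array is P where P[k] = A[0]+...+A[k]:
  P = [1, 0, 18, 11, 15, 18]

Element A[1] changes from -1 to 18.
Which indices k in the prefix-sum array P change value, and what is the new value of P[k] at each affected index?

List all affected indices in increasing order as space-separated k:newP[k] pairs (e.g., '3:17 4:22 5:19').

P[k] = A[0] + ... + A[k]
P[k] includes A[1] iff k >= 1
Affected indices: 1, 2, ..., 5; delta = 19
  P[1]: 0 + 19 = 19
  P[2]: 18 + 19 = 37
  P[3]: 11 + 19 = 30
  P[4]: 15 + 19 = 34
  P[5]: 18 + 19 = 37

Answer: 1:19 2:37 3:30 4:34 5:37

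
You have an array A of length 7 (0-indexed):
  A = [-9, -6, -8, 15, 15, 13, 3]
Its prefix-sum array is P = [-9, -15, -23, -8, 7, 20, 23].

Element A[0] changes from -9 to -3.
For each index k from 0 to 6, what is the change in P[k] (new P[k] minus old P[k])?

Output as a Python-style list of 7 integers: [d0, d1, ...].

Element change: A[0] -9 -> -3, delta = 6
For k < 0: P[k] unchanged, delta_P[k] = 0
For k >= 0: P[k] shifts by exactly 6
Delta array: [6, 6, 6, 6, 6, 6, 6]

Answer: [6, 6, 6, 6, 6, 6, 6]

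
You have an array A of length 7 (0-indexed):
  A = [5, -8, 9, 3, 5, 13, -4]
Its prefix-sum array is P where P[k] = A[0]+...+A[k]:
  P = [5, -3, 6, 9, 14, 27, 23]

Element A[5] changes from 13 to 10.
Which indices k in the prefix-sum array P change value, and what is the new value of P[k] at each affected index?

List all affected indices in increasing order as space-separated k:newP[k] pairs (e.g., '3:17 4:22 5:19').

Answer: 5:24 6:20

Derivation:
P[k] = A[0] + ... + A[k]
P[k] includes A[5] iff k >= 5
Affected indices: 5, 6, ..., 6; delta = -3
  P[5]: 27 + -3 = 24
  P[6]: 23 + -3 = 20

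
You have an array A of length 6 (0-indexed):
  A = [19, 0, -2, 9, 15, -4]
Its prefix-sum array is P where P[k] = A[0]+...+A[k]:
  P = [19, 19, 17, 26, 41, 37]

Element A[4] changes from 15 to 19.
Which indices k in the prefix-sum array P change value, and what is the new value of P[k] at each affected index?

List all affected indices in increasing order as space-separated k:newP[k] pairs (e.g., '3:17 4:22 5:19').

Answer: 4:45 5:41

Derivation:
P[k] = A[0] + ... + A[k]
P[k] includes A[4] iff k >= 4
Affected indices: 4, 5, ..., 5; delta = 4
  P[4]: 41 + 4 = 45
  P[5]: 37 + 4 = 41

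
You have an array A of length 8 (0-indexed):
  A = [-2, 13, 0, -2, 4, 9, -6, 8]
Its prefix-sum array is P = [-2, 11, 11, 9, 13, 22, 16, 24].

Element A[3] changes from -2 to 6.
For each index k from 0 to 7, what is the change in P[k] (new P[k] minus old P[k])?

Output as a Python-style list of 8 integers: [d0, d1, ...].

Answer: [0, 0, 0, 8, 8, 8, 8, 8]

Derivation:
Element change: A[3] -2 -> 6, delta = 8
For k < 3: P[k] unchanged, delta_P[k] = 0
For k >= 3: P[k] shifts by exactly 8
Delta array: [0, 0, 0, 8, 8, 8, 8, 8]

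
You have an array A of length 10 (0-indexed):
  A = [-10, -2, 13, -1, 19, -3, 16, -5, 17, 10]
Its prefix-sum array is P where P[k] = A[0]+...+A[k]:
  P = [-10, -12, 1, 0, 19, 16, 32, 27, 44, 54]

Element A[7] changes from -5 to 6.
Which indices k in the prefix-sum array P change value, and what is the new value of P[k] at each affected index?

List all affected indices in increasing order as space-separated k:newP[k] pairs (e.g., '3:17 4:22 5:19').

Answer: 7:38 8:55 9:65

Derivation:
P[k] = A[0] + ... + A[k]
P[k] includes A[7] iff k >= 7
Affected indices: 7, 8, ..., 9; delta = 11
  P[7]: 27 + 11 = 38
  P[8]: 44 + 11 = 55
  P[9]: 54 + 11 = 65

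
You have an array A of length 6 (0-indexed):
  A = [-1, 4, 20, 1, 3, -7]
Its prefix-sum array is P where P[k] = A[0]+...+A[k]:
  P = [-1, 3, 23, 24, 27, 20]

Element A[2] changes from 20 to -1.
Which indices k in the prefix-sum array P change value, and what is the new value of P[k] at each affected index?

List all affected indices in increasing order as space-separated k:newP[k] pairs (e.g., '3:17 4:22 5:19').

Answer: 2:2 3:3 4:6 5:-1

Derivation:
P[k] = A[0] + ... + A[k]
P[k] includes A[2] iff k >= 2
Affected indices: 2, 3, ..., 5; delta = -21
  P[2]: 23 + -21 = 2
  P[3]: 24 + -21 = 3
  P[4]: 27 + -21 = 6
  P[5]: 20 + -21 = -1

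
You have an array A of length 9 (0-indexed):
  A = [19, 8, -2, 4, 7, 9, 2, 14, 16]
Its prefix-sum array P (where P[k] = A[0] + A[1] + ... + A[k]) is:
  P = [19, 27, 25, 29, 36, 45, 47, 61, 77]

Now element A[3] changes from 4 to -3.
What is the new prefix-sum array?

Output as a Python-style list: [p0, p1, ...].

Answer: [19, 27, 25, 22, 29, 38, 40, 54, 70]

Derivation:
Change: A[3] 4 -> -3, delta = -7
P[k] for k < 3: unchanged (A[3] not included)
P[k] for k >= 3: shift by delta = -7
  P[0] = 19 + 0 = 19
  P[1] = 27 + 0 = 27
  P[2] = 25 + 0 = 25
  P[3] = 29 + -7 = 22
  P[4] = 36 + -7 = 29
  P[5] = 45 + -7 = 38
  P[6] = 47 + -7 = 40
  P[7] = 61 + -7 = 54
  P[8] = 77 + -7 = 70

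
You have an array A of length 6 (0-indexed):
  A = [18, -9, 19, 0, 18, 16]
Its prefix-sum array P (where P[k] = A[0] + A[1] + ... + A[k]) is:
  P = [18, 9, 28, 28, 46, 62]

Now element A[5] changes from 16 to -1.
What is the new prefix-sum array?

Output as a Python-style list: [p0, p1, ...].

Change: A[5] 16 -> -1, delta = -17
P[k] for k < 5: unchanged (A[5] not included)
P[k] for k >= 5: shift by delta = -17
  P[0] = 18 + 0 = 18
  P[1] = 9 + 0 = 9
  P[2] = 28 + 0 = 28
  P[3] = 28 + 0 = 28
  P[4] = 46 + 0 = 46
  P[5] = 62 + -17 = 45

Answer: [18, 9, 28, 28, 46, 45]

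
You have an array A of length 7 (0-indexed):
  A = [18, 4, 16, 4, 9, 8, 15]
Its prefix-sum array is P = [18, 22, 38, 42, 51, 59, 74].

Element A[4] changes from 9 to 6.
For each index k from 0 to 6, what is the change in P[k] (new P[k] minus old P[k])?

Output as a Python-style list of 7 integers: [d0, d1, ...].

Element change: A[4] 9 -> 6, delta = -3
For k < 4: P[k] unchanged, delta_P[k] = 0
For k >= 4: P[k] shifts by exactly -3
Delta array: [0, 0, 0, 0, -3, -3, -3]

Answer: [0, 0, 0, 0, -3, -3, -3]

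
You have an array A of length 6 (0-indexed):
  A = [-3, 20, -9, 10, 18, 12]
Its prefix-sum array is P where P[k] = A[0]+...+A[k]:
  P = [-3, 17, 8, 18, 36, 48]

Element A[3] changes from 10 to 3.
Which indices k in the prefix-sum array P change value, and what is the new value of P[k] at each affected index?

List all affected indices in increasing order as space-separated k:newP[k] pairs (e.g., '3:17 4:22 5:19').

P[k] = A[0] + ... + A[k]
P[k] includes A[3] iff k >= 3
Affected indices: 3, 4, ..., 5; delta = -7
  P[3]: 18 + -7 = 11
  P[4]: 36 + -7 = 29
  P[5]: 48 + -7 = 41

Answer: 3:11 4:29 5:41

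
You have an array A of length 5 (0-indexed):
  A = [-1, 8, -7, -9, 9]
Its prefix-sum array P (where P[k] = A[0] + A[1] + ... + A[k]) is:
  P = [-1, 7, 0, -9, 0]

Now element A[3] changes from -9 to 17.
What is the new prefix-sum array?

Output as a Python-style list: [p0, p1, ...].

Change: A[3] -9 -> 17, delta = 26
P[k] for k < 3: unchanged (A[3] not included)
P[k] for k >= 3: shift by delta = 26
  P[0] = -1 + 0 = -1
  P[1] = 7 + 0 = 7
  P[2] = 0 + 0 = 0
  P[3] = -9 + 26 = 17
  P[4] = 0 + 26 = 26

Answer: [-1, 7, 0, 17, 26]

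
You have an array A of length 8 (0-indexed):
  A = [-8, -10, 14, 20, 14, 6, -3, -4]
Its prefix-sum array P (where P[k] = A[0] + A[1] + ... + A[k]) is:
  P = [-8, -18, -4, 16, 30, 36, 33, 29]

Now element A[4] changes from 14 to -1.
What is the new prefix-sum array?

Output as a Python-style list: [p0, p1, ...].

Change: A[4] 14 -> -1, delta = -15
P[k] for k < 4: unchanged (A[4] not included)
P[k] for k >= 4: shift by delta = -15
  P[0] = -8 + 0 = -8
  P[1] = -18 + 0 = -18
  P[2] = -4 + 0 = -4
  P[3] = 16 + 0 = 16
  P[4] = 30 + -15 = 15
  P[5] = 36 + -15 = 21
  P[6] = 33 + -15 = 18
  P[7] = 29 + -15 = 14

Answer: [-8, -18, -4, 16, 15, 21, 18, 14]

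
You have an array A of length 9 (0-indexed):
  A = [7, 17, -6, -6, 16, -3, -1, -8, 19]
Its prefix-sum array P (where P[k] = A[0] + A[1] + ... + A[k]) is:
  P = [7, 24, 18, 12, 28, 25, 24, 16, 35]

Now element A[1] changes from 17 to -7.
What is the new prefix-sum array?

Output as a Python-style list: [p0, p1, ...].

Answer: [7, 0, -6, -12, 4, 1, 0, -8, 11]

Derivation:
Change: A[1] 17 -> -7, delta = -24
P[k] for k < 1: unchanged (A[1] not included)
P[k] for k >= 1: shift by delta = -24
  P[0] = 7 + 0 = 7
  P[1] = 24 + -24 = 0
  P[2] = 18 + -24 = -6
  P[3] = 12 + -24 = -12
  P[4] = 28 + -24 = 4
  P[5] = 25 + -24 = 1
  P[6] = 24 + -24 = 0
  P[7] = 16 + -24 = -8
  P[8] = 35 + -24 = 11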